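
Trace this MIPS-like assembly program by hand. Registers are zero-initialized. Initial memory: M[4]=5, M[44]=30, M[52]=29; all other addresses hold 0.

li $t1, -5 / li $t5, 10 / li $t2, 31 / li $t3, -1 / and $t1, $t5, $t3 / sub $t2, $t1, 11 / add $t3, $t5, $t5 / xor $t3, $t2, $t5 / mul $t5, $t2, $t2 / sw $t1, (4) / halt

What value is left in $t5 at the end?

after li $t1, -5: $t1=-5
after li $t5, 10: $t5=10
after li $t2, 31: $t2=31
after li $t3, -1: $t3=-1
after and $t1, $t5, $t3: $t1=10&(-1)=10
after sub $t2, $t1, 11: $t2=10-11=-1
after add $t3, $t5, $t5: $t3=10+10=20
after xor $t3, $t2, $t5: $t3=(-1)^10=-11
after mul $t5, $t2, $t2: $t5=(-1)*(-1)=1
sw $t1, (4) → M[4]=10
halt.

1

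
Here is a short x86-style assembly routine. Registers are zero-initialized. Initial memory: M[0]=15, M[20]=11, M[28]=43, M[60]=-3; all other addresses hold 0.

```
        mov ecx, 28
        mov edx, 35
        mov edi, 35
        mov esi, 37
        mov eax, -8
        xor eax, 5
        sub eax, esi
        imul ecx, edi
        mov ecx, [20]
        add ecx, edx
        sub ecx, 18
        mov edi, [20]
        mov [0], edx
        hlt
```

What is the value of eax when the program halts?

-40

ecx=28
edx=35
edi=35
esi=37
eax=-8
eax=(-8)^5=-3
eax=(-3)-37=-40
ecx=28*35=980
ecx=M[20]=11
ecx=11+35=46
ecx=46-18=28
edi=M[20]=11
mov [0], edx → M[0]=35
halt.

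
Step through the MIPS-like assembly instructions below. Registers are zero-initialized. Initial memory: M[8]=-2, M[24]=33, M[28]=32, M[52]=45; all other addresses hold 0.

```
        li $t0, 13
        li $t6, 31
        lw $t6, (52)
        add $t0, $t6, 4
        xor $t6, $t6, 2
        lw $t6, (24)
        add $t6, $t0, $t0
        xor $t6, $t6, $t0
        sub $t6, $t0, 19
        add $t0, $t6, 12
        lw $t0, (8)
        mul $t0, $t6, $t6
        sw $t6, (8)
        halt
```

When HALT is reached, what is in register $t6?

li $t0, 13 → $t0=13
li $t6, 31 → $t6=31
lw $t6, (52) → $t6=M[52]=45
add $t0, $t6, 4 → $t0=45+4=49
xor $t6, $t6, 2 → $t6=45^2=47
lw $t6, (24) → $t6=M[24]=33
add $t6, $t0, $t0 → $t6=49+49=98
xor $t6, $t6, $t0 → $t6=98^49=83
sub $t6, $t0, 19 → $t6=49-19=30
add $t0, $t6, 12 → $t0=30+12=42
lw $t0, (8) → $t0=M[8]=-2
mul $t0, $t6, $t6 → $t0=30*30=900
sw $t6, (8) → M[8]=30
halt.

30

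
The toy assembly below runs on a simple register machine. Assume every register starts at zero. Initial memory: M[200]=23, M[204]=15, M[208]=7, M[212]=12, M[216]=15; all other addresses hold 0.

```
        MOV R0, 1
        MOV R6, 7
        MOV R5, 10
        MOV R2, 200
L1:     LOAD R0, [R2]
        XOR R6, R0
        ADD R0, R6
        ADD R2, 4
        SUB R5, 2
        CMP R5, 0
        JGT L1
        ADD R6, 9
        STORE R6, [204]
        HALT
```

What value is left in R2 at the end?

220

MOV R0, 1 → R0=1
MOV R6, 7 → R6=7
MOV R5, 10 → R5=10
MOV R2, 200 → R2=200
LOAD R0, [R2] → R0=M[200]=23
XOR R6, R0 → R6=7^23=16
ADD R0, R6 → R0=23+16=39
ADD R2, 4 → R2=200+4=204
SUB R5, 2 → R5=10-2=8
CMP R5, 0  (cmp 8,0)
JGT L1: taken
LOAD R0, [R2] → R0=M[204]=15
XOR R6, R0 → R6=16^15=31
ADD R0, R6 → R0=15+31=46
ADD R2, 4 → R2=204+4=208
SUB R5, 2 → R5=8-2=6
CMP R5, 0  (cmp 6,0)
JGT L1: taken
LOAD R0, [R2] → R0=M[208]=7
XOR R6, R0 → R6=31^7=24
ADD R0, R6 → R0=7+24=31
ADD R2, 4 → R2=208+4=212
SUB R5, 2 → R5=6-2=4
CMP R5, 0  (cmp 4,0)
JGT L1: taken
LOAD R0, [R2] → R0=M[212]=12
XOR R6, R0 → R6=24^12=20
ADD R0, R6 → R0=12+20=32
ADD R2, 4 → R2=212+4=216
SUB R5, 2 → R5=4-2=2
CMP R5, 0  (cmp 2,0)
JGT L1: taken
LOAD R0, [R2] → R0=M[216]=15
XOR R6, R0 → R6=20^15=27
ADD R0, R6 → R0=15+27=42
ADD R2, 4 → R2=216+4=220
SUB R5, 2 → R5=2-2=0
CMP R5, 0  (cmp 0,0)
JGT L1: not taken
ADD R6, 9 → R6=27+9=36
STORE R6, [204] → M[204]=36
halt.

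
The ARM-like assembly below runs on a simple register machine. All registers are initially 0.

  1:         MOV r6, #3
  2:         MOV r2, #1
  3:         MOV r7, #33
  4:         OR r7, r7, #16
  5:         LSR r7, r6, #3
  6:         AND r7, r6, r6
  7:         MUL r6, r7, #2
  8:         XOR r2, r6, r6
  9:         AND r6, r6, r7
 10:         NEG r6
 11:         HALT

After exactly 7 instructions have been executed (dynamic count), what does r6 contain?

6

MOV r6, #3 → r6=3
MOV r2, #1 → r2=1
MOV r7, #33 → r7=33
OR r7, r7, #16 → r7=33|16=49
LSR r7, r6, #3 → r7=3>>3=0
AND r7, r6, r6 → r7=3&3=3
MUL r6, r7, #2 → r6=3*2=6
After step 7: r6 = 6.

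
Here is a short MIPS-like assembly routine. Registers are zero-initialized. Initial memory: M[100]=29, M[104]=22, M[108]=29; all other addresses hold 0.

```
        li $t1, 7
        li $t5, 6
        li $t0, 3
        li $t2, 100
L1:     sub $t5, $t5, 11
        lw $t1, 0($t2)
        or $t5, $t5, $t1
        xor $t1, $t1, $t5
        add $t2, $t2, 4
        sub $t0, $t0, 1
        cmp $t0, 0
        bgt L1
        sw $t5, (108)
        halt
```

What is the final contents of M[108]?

after li $t1, 7: $t1=7
after li $t5, 6: $t5=6
after li $t0, 3: $t0=3
after li $t2, 100: $t2=100
after sub $t5, $t5, 11: $t5=6-11=-5
after lw $t1, 0($t2): $t1=M[100]=29
after or $t5, $t5, $t1: $t5=(-5)|29=-1
after xor $t1, $t1, $t5: $t1=29^(-1)=-30
after add $t2, $t2, 4: $t2=100+4=104
after sub $t0, $t0, 1: $t0=3-1=2
cmp $t0, 0  (cmp 2,0)
bgt L1: taken
after sub $t5, $t5, 11: $t5=(-1)-11=-12
after lw $t1, 0($t2): $t1=M[104]=22
after or $t5, $t5, $t1: $t5=(-12)|22=-10
after xor $t1, $t1, $t5: $t1=22^(-10)=-32
after add $t2, $t2, 4: $t2=104+4=108
after sub $t0, $t0, 1: $t0=2-1=1
cmp $t0, 0  (cmp 1,0)
bgt L1: taken
after sub $t5, $t5, 11: $t5=(-10)-11=-21
after lw $t1, 0($t2): $t1=M[108]=29
after or $t5, $t5, $t1: $t5=(-21)|29=-1
after xor $t1, $t1, $t5: $t1=29^(-1)=-30
after add $t2, $t2, 4: $t2=108+4=112
after sub $t0, $t0, 1: $t0=1-1=0
cmp $t0, 0  (cmp 0,0)
bgt L1: not taken
sw $t5, (108) → M[108]=-1
halt.

-1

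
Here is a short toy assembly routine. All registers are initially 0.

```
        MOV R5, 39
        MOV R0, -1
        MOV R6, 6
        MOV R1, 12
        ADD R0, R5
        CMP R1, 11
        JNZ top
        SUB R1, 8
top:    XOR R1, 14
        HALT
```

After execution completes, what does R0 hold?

38

R5=39
R0=-1
R6=6
R1=12
R0=(-1)+39=38
CMP R1, 11  (cmp 12,11)
JNZ top: taken
R1=12^14=2
halt.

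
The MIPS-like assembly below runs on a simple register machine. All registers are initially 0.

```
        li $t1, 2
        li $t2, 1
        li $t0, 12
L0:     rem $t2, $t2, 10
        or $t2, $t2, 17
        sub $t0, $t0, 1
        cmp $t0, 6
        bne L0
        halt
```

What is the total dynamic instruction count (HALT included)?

li $t1, 2 → $t1=2
li $t2, 1 → $t2=1
li $t0, 12 → $t0=12
rem $t2, $t2, 10 → $t2=1%10=1
or $t2, $t2, 17 → $t2=1|17=17
sub $t0, $t0, 1 → $t0=12-1=11
cmp $t0, 6  (cmp 11,6)
bne L0: taken
rem $t2, $t2, 10 → $t2=17%10=7
or $t2, $t2, 17 → $t2=7|17=23
sub $t0, $t0, 1 → $t0=11-1=10
cmp $t0, 6  (cmp 10,6)
bne L0: taken
rem $t2, $t2, 10 → $t2=23%10=3
or $t2, $t2, 17 → $t2=3|17=19
sub $t0, $t0, 1 → $t0=10-1=9
cmp $t0, 6  (cmp 9,6)
bne L0: taken
rem $t2, $t2, 10 → $t2=19%10=9
or $t2, $t2, 17 → $t2=9|17=25
sub $t0, $t0, 1 → $t0=9-1=8
cmp $t0, 6  (cmp 8,6)
bne L0: taken
rem $t2, $t2, 10 → $t2=25%10=5
or $t2, $t2, 17 → $t2=5|17=21
sub $t0, $t0, 1 → $t0=8-1=7
cmp $t0, 6  (cmp 7,6)
bne L0: taken
rem $t2, $t2, 10 → $t2=21%10=1
or $t2, $t2, 17 → $t2=1|17=17
sub $t0, $t0, 1 → $t0=7-1=6
cmp $t0, 6  (cmp 6,6)
bne L0: not taken
halt.
Total executed instructions: 34.

34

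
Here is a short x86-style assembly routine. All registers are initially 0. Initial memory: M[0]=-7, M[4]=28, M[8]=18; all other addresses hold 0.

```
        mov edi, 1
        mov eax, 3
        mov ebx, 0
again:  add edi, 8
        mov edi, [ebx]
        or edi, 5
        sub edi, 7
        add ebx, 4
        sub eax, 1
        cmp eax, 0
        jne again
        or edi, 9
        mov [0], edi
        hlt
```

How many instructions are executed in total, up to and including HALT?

edi=1
eax=3
ebx=0
edi=1+8=9
edi=M[0]=-7
edi=(-7)|5=-3
edi=(-3)-7=-10
ebx=0+4=4
eax=3-1=2
cmp eax, 0  (cmp 2,0)
jne again: taken
edi=(-10)+8=-2
edi=M[4]=28
edi=28|5=29
edi=29-7=22
ebx=4+4=8
eax=2-1=1
cmp eax, 0  (cmp 1,0)
jne again: taken
edi=22+8=30
edi=M[8]=18
edi=18|5=23
edi=23-7=16
ebx=8+4=12
eax=1-1=0
cmp eax, 0  (cmp 0,0)
jne again: not taken
edi=16|9=25
mov [0], edi → M[0]=25
halt.
Total executed instructions: 30.

30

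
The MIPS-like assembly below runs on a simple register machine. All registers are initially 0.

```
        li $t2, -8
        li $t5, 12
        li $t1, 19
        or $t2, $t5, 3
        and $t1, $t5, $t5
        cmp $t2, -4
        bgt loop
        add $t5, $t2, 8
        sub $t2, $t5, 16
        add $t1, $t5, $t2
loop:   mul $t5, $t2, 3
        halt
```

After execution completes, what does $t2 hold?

li $t2, -8 → $t2=-8
li $t5, 12 → $t5=12
li $t1, 19 → $t1=19
or $t2, $t5, 3 → $t2=12|3=15
and $t1, $t5, $t5 → $t1=12&12=12
cmp $t2, -4  (cmp 15,-4)
bgt loop: taken
mul $t5, $t2, 3 → $t5=15*3=45
halt.

15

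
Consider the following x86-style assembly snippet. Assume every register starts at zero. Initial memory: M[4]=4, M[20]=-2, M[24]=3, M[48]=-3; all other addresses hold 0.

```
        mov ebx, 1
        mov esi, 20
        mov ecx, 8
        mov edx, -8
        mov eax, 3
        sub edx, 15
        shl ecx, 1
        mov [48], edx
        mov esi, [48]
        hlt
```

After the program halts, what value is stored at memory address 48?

mov ebx, 1 → ebx=1
mov esi, 20 → esi=20
mov ecx, 8 → ecx=8
mov edx, -8 → edx=-8
mov eax, 3 → eax=3
sub edx, 15 → edx=(-8)-15=-23
shl ecx, 1 → ecx=8<<1=16
mov [48], edx → M[48]=-23
mov esi, [48] → esi=M[48]=-23
halt.

-23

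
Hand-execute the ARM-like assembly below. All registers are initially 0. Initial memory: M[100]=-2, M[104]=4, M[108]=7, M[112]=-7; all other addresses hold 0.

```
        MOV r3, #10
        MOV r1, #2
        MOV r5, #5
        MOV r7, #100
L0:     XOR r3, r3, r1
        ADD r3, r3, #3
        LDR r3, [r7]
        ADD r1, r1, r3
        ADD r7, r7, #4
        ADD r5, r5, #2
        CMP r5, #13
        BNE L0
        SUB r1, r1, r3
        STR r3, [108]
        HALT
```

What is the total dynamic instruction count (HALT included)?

after MOV r3, #10: r3=10
after MOV r1, #2: r1=2
after MOV r5, #5: r5=5
after MOV r7, #100: r7=100
after XOR r3, r3, r1: r3=10^2=8
after ADD r3, r3, #3: r3=8+3=11
after LDR r3, [r7]: r3=M[100]=-2
after ADD r1, r1, r3: r1=2+(-2)=0
after ADD r7, r7, #4: r7=100+4=104
after ADD r5, r5, #2: r5=5+2=7
CMP r5, #13  (cmp 7,13)
BNE L0: taken
after XOR r3, r3, r1: r3=(-2)^0=-2
after ADD r3, r3, #3: r3=(-2)+3=1
after LDR r3, [r7]: r3=M[104]=4
after ADD r1, r1, r3: r1=0+4=4
after ADD r7, r7, #4: r7=104+4=108
after ADD r5, r5, #2: r5=7+2=9
CMP r5, #13  (cmp 9,13)
BNE L0: taken
after XOR r3, r3, r1: r3=4^4=0
after ADD r3, r3, #3: r3=0+3=3
after LDR r3, [r7]: r3=M[108]=7
after ADD r1, r1, r3: r1=4+7=11
after ADD r7, r7, #4: r7=108+4=112
after ADD r5, r5, #2: r5=9+2=11
CMP r5, #13  (cmp 11,13)
BNE L0: taken
after XOR r3, r3, r1: r3=7^11=12
after ADD r3, r3, #3: r3=12+3=15
after LDR r3, [r7]: r3=M[112]=-7
after ADD r1, r1, r3: r1=11+(-7)=4
after ADD r7, r7, #4: r7=112+4=116
after ADD r5, r5, #2: r5=11+2=13
CMP r5, #13  (cmp 13,13)
BNE L0: not taken
after SUB r1, r1, r3: r1=4-(-7)=11
STR r3, [108] → M[108]=-7
halt.
Total executed instructions: 39.

39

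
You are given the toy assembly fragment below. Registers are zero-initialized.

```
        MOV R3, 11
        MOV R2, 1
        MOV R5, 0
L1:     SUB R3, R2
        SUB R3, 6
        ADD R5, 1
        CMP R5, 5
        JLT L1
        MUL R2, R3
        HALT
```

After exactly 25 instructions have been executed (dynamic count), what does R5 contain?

4

R3=11
R2=1
R5=0
R3=11-1=10
R3=10-6=4
R5=0+1=1
CMP R5, 5  (cmp 1,5)
JLT L1: taken
R3=4-1=3
R3=3-6=-3
R5=1+1=2
CMP R5, 5  (cmp 2,5)
JLT L1: taken
R3=(-3)-1=-4
R3=(-4)-6=-10
R5=2+1=3
CMP R5, 5  (cmp 3,5)
JLT L1: taken
R3=(-10)-1=-11
R3=(-11)-6=-17
R5=3+1=4
CMP R5, 5  (cmp 4,5)
JLT L1: taken
R3=(-17)-1=-18
R3=(-18)-6=-24
After step 25: R5 = 4.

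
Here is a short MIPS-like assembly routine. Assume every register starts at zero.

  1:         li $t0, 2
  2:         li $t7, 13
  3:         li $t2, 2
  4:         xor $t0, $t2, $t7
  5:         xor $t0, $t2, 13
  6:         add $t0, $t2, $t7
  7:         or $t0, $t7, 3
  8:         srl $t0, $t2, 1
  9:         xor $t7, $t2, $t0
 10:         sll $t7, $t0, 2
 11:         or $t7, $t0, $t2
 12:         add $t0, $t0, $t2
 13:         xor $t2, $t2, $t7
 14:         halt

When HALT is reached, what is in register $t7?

3

$t0=2
$t7=13
$t2=2
$t0=2^13=15
$t0=2^13=15
$t0=2+13=15
$t0=13|3=15
$t0=2>>1=1
$t7=2^1=3
$t7=1<<2=4
$t7=1|2=3
$t0=1+2=3
$t2=2^3=1
halt.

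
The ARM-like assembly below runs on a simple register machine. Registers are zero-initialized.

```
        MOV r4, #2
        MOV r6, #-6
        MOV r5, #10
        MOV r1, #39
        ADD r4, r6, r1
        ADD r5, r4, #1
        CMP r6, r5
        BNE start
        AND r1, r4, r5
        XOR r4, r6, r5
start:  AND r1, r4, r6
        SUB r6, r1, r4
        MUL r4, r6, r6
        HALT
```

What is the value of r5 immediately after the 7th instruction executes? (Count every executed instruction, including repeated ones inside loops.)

after MOV r4, #2: r4=2
after MOV r6, #-6: r6=-6
after MOV r5, #10: r5=10
after MOV r1, #39: r1=39
after ADD r4, r6, r1: r4=(-6)+39=33
after ADD r5, r4, #1: r5=33+1=34
CMP r6, r5  (cmp -6,34)
After step 7: r5 = 34.

34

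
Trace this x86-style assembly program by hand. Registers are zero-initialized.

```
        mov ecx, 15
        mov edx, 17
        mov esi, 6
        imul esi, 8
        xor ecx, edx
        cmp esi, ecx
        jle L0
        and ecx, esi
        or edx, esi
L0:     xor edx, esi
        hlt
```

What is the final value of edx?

ecx=15
edx=17
esi=6
esi=6*8=48
ecx=15^17=30
cmp esi, ecx  (cmp 48,30)
jle L0: not taken
ecx=30&48=16
edx=17|48=49
edx=49^48=1
halt.

1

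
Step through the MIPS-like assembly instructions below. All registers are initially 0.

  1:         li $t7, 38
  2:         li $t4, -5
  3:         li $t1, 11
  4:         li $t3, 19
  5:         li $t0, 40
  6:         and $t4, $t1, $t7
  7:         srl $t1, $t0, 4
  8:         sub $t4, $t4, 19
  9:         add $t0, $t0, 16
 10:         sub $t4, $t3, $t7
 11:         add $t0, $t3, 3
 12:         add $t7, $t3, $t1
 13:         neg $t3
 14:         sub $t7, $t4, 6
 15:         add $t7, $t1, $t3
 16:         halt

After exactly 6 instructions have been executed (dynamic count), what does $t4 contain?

$t7=38
$t4=-5
$t1=11
$t3=19
$t0=40
$t4=11&38=2
After step 6: $t4 = 2.

2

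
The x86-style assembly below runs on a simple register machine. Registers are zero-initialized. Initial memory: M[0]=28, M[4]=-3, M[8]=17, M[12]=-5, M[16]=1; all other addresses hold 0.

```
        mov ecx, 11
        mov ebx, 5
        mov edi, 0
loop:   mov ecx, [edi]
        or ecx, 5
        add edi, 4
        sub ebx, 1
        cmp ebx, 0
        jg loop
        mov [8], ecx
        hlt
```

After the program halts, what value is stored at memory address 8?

5

mov ecx, 11 → ecx=11
mov ebx, 5 → ebx=5
mov edi, 0 → edi=0
mov ecx, [edi] → ecx=M[0]=28
or ecx, 5 → ecx=28|5=29
add edi, 4 → edi=0+4=4
sub ebx, 1 → ebx=5-1=4
cmp ebx, 0  (cmp 4,0)
jg loop: taken
mov ecx, [edi] → ecx=M[4]=-3
or ecx, 5 → ecx=(-3)|5=-3
add edi, 4 → edi=4+4=8
sub ebx, 1 → ebx=4-1=3
cmp ebx, 0  (cmp 3,0)
jg loop: taken
mov ecx, [edi] → ecx=M[8]=17
or ecx, 5 → ecx=17|5=21
add edi, 4 → edi=8+4=12
sub ebx, 1 → ebx=3-1=2
cmp ebx, 0  (cmp 2,0)
jg loop: taken
mov ecx, [edi] → ecx=M[12]=-5
or ecx, 5 → ecx=(-5)|5=-1
add edi, 4 → edi=12+4=16
sub ebx, 1 → ebx=2-1=1
cmp ebx, 0  (cmp 1,0)
jg loop: taken
mov ecx, [edi] → ecx=M[16]=1
or ecx, 5 → ecx=1|5=5
add edi, 4 → edi=16+4=20
sub ebx, 1 → ebx=1-1=0
cmp ebx, 0  (cmp 0,0)
jg loop: not taken
mov [8], ecx → M[8]=5
halt.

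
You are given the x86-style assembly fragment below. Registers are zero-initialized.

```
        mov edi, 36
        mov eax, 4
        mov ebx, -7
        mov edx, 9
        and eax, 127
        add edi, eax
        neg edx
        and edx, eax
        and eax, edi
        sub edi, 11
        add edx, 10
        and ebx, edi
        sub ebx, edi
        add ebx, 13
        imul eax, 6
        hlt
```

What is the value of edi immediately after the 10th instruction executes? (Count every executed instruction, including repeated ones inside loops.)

29

mov edi, 36 → edi=36
mov eax, 4 → eax=4
mov ebx, -7 → ebx=-7
mov edx, 9 → edx=9
and eax, 127 → eax=4&127=4
add edi, eax → edi=36+4=40
neg edx → edx=-(9)=-9
and edx, eax → edx=(-9)&4=4
and eax, edi → eax=4&40=0
sub edi, 11 → edi=40-11=29
After step 10: edi = 29.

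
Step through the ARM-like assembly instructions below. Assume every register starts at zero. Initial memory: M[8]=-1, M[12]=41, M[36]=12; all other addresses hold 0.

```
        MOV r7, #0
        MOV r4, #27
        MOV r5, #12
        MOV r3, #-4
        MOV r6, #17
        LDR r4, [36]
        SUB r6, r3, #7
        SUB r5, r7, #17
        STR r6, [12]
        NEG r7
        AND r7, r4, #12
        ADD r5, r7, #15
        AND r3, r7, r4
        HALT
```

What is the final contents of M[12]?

-11

after MOV r7, #0: r7=0
after MOV r4, #27: r4=27
after MOV r5, #12: r5=12
after MOV r3, #-4: r3=-4
after MOV r6, #17: r6=17
after LDR r4, [36]: r4=M[36]=12
after SUB r6, r3, #7: r6=(-4)-7=-11
after SUB r5, r7, #17: r5=0-17=-17
STR r6, [12] → M[12]=-11
after NEG r7: r7=-(0)=0
after AND r7, r4, #12: r7=12&12=12
after ADD r5, r7, #15: r5=12+15=27
after AND r3, r7, r4: r3=12&12=12
halt.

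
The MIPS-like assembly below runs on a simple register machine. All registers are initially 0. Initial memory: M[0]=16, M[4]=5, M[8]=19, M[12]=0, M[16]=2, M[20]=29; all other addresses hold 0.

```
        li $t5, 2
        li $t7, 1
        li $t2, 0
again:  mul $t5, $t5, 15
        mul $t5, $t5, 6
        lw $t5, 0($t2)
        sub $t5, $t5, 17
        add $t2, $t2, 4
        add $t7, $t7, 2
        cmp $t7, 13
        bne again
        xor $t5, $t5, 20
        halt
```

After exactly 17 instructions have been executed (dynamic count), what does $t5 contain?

$t5=2
$t7=1
$t2=0
$t5=2*15=30
$t5=30*6=180
$t5=M[0]=16
$t5=16-17=-1
$t2=0+4=4
$t7=1+2=3
cmp $t7, 13  (cmp 3,13)
bne again: taken
$t5=(-1)*15=-15
$t5=(-15)*6=-90
$t5=M[4]=5
$t5=5-17=-12
$t2=4+4=8
$t7=3+2=5
After step 17: $t5 = -12.

-12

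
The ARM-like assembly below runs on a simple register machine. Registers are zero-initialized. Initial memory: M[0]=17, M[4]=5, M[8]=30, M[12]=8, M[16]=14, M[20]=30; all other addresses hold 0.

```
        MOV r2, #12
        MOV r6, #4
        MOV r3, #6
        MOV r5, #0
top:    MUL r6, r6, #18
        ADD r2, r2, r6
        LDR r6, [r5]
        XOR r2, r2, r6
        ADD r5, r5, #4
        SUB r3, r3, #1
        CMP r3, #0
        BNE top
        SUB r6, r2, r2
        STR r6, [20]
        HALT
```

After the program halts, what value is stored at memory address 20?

r2=12
r6=4
r3=6
r5=0
r6=4*18=72
r2=12+72=84
r6=M[0]=17
r2=84^17=69
r5=0+4=4
r3=6-1=5
CMP r3, #0  (cmp 5,0)
BNE top: taken
r6=17*18=306
r2=69+306=375
r6=M[4]=5
r2=375^5=370
r5=4+4=8
r3=5-1=4
CMP r3, #0  (cmp 4,0)
BNE top: taken
r6=5*18=90
r2=370+90=460
r6=M[8]=30
r2=460^30=466
r5=8+4=12
r3=4-1=3
CMP r3, #0  (cmp 3,0)
BNE top: taken
r6=30*18=540
r2=466+540=1006
r6=M[12]=8
r2=1006^8=998
r5=12+4=16
r3=3-1=2
CMP r3, #0  (cmp 2,0)
BNE top: taken
r6=8*18=144
r2=998+144=1142
r6=M[16]=14
r2=1142^14=1144
r5=16+4=20
r3=2-1=1
CMP r3, #0  (cmp 1,0)
BNE top: taken
r6=14*18=252
r2=1144+252=1396
r6=M[20]=30
r2=1396^30=1386
r5=20+4=24
r3=1-1=0
CMP r3, #0  (cmp 0,0)
BNE top: not taken
r6=1386-1386=0
STR r6, [20] → M[20]=0
halt.

0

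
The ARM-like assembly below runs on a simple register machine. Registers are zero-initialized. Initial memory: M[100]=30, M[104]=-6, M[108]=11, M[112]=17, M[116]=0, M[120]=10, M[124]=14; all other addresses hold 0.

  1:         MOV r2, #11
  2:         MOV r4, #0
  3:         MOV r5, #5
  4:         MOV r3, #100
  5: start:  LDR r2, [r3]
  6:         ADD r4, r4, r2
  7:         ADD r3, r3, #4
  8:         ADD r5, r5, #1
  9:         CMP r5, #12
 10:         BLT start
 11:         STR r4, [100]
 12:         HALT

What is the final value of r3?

after MOV r2, #11: r2=11
after MOV r4, #0: r4=0
after MOV r5, #5: r5=5
after MOV r3, #100: r3=100
after LDR r2, [r3]: r2=M[100]=30
after ADD r4, r4, r2: r4=0+30=30
after ADD r3, r3, #4: r3=100+4=104
after ADD r5, r5, #1: r5=5+1=6
CMP r5, #12  (cmp 6,12)
BLT start: taken
after LDR r2, [r3]: r2=M[104]=-6
after ADD r4, r4, r2: r4=30+(-6)=24
after ADD r3, r3, #4: r3=104+4=108
after ADD r5, r5, #1: r5=6+1=7
CMP r5, #12  (cmp 7,12)
BLT start: taken
after LDR r2, [r3]: r2=M[108]=11
after ADD r4, r4, r2: r4=24+11=35
after ADD r3, r3, #4: r3=108+4=112
after ADD r5, r5, #1: r5=7+1=8
CMP r5, #12  (cmp 8,12)
BLT start: taken
after LDR r2, [r3]: r2=M[112]=17
after ADD r4, r4, r2: r4=35+17=52
after ADD r3, r3, #4: r3=112+4=116
after ADD r5, r5, #1: r5=8+1=9
CMP r5, #12  (cmp 9,12)
BLT start: taken
after LDR r2, [r3]: r2=M[116]=0
after ADD r4, r4, r2: r4=52+0=52
after ADD r3, r3, #4: r3=116+4=120
after ADD r5, r5, #1: r5=9+1=10
CMP r5, #12  (cmp 10,12)
BLT start: taken
after LDR r2, [r3]: r2=M[120]=10
after ADD r4, r4, r2: r4=52+10=62
after ADD r3, r3, #4: r3=120+4=124
after ADD r5, r5, #1: r5=10+1=11
CMP r5, #12  (cmp 11,12)
BLT start: taken
after LDR r2, [r3]: r2=M[124]=14
after ADD r4, r4, r2: r4=62+14=76
after ADD r3, r3, #4: r3=124+4=128
after ADD r5, r5, #1: r5=11+1=12
CMP r5, #12  (cmp 12,12)
BLT start: not taken
STR r4, [100] → M[100]=76
halt.

128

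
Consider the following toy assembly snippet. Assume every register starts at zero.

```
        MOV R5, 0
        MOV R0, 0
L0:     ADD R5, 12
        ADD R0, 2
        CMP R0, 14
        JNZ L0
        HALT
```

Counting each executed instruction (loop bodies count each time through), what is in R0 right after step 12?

6

after MOV R5, 0: R5=0
after MOV R0, 0: R0=0
after ADD R5, 12: R5=0+12=12
after ADD R0, 2: R0=0+2=2
CMP R0, 14  (cmp 2,14)
JNZ L0: taken
after ADD R5, 12: R5=12+12=24
after ADD R0, 2: R0=2+2=4
CMP R0, 14  (cmp 4,14)
JNZ L0: taken
after ADD R5, 12: R5=24+12=36
after ADD R0, 2: R0=4+2=6
After step 12: R0 = 6.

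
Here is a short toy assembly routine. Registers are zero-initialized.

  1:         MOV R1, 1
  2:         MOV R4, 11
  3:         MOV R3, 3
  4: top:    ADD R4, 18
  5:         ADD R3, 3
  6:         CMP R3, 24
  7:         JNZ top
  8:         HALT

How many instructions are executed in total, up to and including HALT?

MOV R1, 1 → R1=1
MOV R4, 11 → R4=11
MOV R3, 3 → R3=3
ADD R4, 18 → R4=11+18=29
ADD R3, 3 → R3=3+3=6
CMP R3, 24  (cmp 6,24)
JNZ top: taken
ADD R4, 18 → R4=29+18=47
ADD R3, 3 → R3=6+3=9
CMP R3, 24  (cmp 9,24)
JNZ top: taken
ADD R4, 18 → R4=47+18=65
ADD R3, 3 → R3=9+3=12
CMP R3, 24  (cmp 12,24)
JNZ top: taken
ADD R4, 18 → R4=65+18=83
ADD R3, 3 → R3=12+3=15
CMP R3, 24  (cmp 15,24)
JNZ top: taken
ADD R4, 18 → R4=83+18=101
ADD R3, 3 → R3=15+3=18
CMP R3, 24  (cmp 18,24)
JNZ top: taken
ADD R4, 18 → R4=101+18=119
ADD R3, 3 → R3=18+3=21
CMP R3, 24  (cmp 21,24)
JNZ top: taken
ADD R4, 18 → R4=119+18=137
ADD R3, 3 → R3=21+3=24
CMP R3, 24  (cmp 24,24)
JNZ top: not taken
halt.
Total executed instructions: 32.

32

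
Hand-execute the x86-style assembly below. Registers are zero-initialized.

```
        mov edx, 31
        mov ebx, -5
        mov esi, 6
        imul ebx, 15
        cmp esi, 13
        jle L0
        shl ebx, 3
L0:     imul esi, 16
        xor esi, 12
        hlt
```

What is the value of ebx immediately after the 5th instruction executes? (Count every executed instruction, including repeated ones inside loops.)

-75

edx=31
ebx=-5
esi=6
ebx=(-5)*15=-75
cmp esi, 13  (cmp 6,13)
After step 5: ebx = -75.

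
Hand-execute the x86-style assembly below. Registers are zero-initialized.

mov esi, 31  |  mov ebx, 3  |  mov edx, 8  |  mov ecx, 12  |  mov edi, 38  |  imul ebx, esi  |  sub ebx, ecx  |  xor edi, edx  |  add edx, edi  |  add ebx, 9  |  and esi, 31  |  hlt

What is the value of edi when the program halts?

after mov esi, 31: esi=31
after mov ebx, 3: ebx=3
after mov edx, 8: edx=8
after mov ecx, 12: ecx=12
after mov edi, 38: edi=38
after imul ebx, esi: ebx=3*31=93
after sub ebx, ecx: ebx=93-12=81
after xor edi, edx: edi=38^8=46
after add edx, edi: edx=8+46=54
after add ebx, 9: ebx=81+9=90
after and esi, 31: esi=31&31=31
halt.

46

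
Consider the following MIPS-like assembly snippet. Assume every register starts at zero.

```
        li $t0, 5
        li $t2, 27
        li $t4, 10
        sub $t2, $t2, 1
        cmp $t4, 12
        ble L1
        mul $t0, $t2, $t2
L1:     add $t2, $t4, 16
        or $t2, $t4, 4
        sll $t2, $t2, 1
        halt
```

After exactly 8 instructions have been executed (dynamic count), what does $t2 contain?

li $t0, 5 → $t0=5
li $t2, 27 → $t2=27
li $t4, 10 → $t4=10
sub $t2, $t2, 1 → $t2=27-1=26
cmp $t4, 12  (cmp 10,12)
ble L1: taken
add $t2, $t4, 16 → $t2=10+16=26
or $t2, $t4, 4 → $t2=10|4=14
After step 8: $t2 = 14.

14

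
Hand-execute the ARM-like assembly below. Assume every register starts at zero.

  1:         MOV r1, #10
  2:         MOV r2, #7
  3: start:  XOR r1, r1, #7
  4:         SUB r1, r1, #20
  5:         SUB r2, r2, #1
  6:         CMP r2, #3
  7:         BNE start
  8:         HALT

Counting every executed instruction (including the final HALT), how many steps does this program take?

r1=10
r2=7
r1=10^7=13
r1=13-20=-7
r2=7-1=6
CMP r2, #3  (cmp 6,3)
BNE start: taken
r1=(-7)^7=-2
r1=(-2)-20=-22
r2=6-1=5
CMP r2, #3  (cmp 5,3)
BNE start: taken
r1=(-22)^7=-19
r1=(-19)-20=-39
r2=5-1=4
CMP r2, #3  (cmp 4,3)
BNE start: taken
r1=(-39)^7=-34
r1=(-34)-20=-54
r2=4-1=3
CMP r2, #3  (cmp 3,3)
BNE start: not taken
halt.
Total executed instructions: 23.

23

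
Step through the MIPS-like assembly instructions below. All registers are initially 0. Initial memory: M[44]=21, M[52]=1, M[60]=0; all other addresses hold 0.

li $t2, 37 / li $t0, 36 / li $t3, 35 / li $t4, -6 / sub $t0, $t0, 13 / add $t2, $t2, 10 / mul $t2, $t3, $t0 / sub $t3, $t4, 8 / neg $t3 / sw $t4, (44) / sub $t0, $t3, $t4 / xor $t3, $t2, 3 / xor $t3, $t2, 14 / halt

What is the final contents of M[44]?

after li $t2, 37: $t2=37
after li $t0, 36: $t0=36
after li $t3, 35: $t3=35
after li $t4, -6: $t4=-6
after sub $t0, $t0, 13: $t0=36-13=23
after add $t2, $t2, 10: $t2=37+10=47
after mul $t2, $t3, $t0: $t2=35*23=805
after sub $t3, $t4, 8: $t3=(-6)-8=-14
after neg $t3: $t3=-(-14)=14
sw $t4, (44) → M[44]=-6
after sub $t0, $t3, $t4: $t0=14-(-6)=20
after xor $t3, $t2, 3: $t3=805^3=806
after xor $t3, $t2, 14: $t3=805^14=811
halt.

-6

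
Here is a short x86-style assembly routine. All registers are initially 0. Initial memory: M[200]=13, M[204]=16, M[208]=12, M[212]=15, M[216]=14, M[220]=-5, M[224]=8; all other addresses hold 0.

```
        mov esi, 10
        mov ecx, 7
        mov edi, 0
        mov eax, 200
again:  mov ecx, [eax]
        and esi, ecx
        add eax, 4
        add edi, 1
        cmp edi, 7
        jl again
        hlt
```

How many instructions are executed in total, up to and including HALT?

47

mov esi, 10 → esi=10
mov ecx, 7 → ecx=7
mov edi, 0 → edi=0
mov eax, 200 → eax=200
mov ecx, [eax] → ecx=M[200]=13
and esi, ecx → esi=10&13=8
add eax, 4 → eax=200+4=204
add edi, 1 → edi=0+1=1
cmp edi, 7  (cmp 1,7)
jl again: taken
mov ecx, [eax] → ecx=M[204]=16
and esi, ecx → esi=8&16=0
add eax, 4 → eax=204+4=208
add edi, 1 → edi=1+1=2
cmp edi, 7  (cmp 2,7)
jl again: taken
mov ecx, [eax] → ecx=M[208]=12
and esi, ecx → esi=0&12=0
add eax, 4 → eax=208+4=212
add edi, 1 → edi=2+1=3
cmp edi, 7  (cmp 3,7)
jl again: taken
mov ecx, [eax] → ecx=M[212]=15
and esi, ecx → esi=0&15=0
add eax, 4 → eax=212+4=216
add edi, 1 → edi=3+1=4
cmp edi, 7  (cmp 4,7)
jl again: taken
mov ecx, [eax] → ecx=M[216]=14
and esi, ecx → esi=0&14=0
add eax, 4 → eax=216+4=220
add edi, 1 → edi=4+1=5
cmp edi, 7  (cmp 5,7)
jl again: taken
mov ecx, [eax] → ecx=M[220]=-5
and esi, ecx → esi=0&(-5)=0
add eax, 4 → eax=220+4=224
add edi, 1 → edi=5+1=6
cmp edi, 7  (cmp 6,7)
jl again: taken
mov ecx, [eax] → ecx=M[224]=8
and esi, ecx → esi=0&8=0
add eax, 4 → eax=224+4=228
add edi, 1 → edi=6+1=7
cmp edi, 7  (cmp 7,7)
jl again: not taken
halt.
Total executed instructions: 47.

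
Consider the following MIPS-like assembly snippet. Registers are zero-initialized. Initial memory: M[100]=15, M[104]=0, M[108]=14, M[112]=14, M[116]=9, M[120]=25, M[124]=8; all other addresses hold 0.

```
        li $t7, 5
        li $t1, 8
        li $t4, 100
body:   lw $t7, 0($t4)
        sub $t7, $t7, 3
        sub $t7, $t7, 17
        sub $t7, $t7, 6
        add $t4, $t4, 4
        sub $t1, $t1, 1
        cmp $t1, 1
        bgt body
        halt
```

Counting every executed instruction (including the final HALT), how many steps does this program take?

li $t7, 5 → $t7=5
li $t1, 8 → $t1=8
li $t4, 100 → $t4=100
lw $t7, 0($t4) → $t7=M[100]=15
sub $t7, $t7, 3 → $t7=15-3=12
sub $t7, $t7, 17 → $t7=12-17=-5
sub $t7, $t7, 6 → $t7=(-5)-6=-11
add $t4, $t4, 4 → $t4=100+4=104
sub $t1, $t1, 1 → $t1=8-1=7
cmp $t1, 1  (cmp 7,1)
bgt body: taken
lw $t7, 0($t4) → $t7=M[104]=0
sub $t7, $t7, 3 → $t7=0-3=-3
sub $t7, $t7, 17 → $t7=(-3)-17=-20
sub $t7, $t7, 6 → $t7=(-20)-6=-26
add $t4, $t4, 4 → $t4=104+4=108
sub $t1, $t1, 1 → $t1=7-1=6
cmp $t1, 1  (cmp 6,1)
bgt body: taken
lw $t7, 0($t4) → $t7=M[108]=14
sub $t7, $t7, 3 → $t7=14-3=11
sub $t7, $t7, 17 → $t7=11-17=-6
sub $t7, $t7, 6 → $t7=(-6)-6=-12
add $t4, $t4, 4 → $t4=108+4=112
sub $t1, $t1, 1 → $t1=6-1=5
cmp $t1, 1  (cmp 5,1)
bgt body: taken
lw $t7, 0($t4) → $t7=M[112]=14
sub $t7, $t7, 3 → $t7=14-3=11
sub $t7, $t7, 17 → $t7=11-17=-6
sub $t7, $t7, 6 → $t7=(-6)-6=-12
add $t4, $t4, 4 → $t4=112+4=116
sub $t1, $t1, 1 → $t1=5-1=4
cmp $t1, 1  (cmp 4,1)
bgt body: taken
lw $t7, 0($t4) → $t7=M[116]=9
sub $t7, $t7, 3 → $t7=9-3=6
sub $t7, $t7, 17 → $t7=6-17=-11
sub $t7, $t7, 6 → $t7=(-11)-6=-17
add $t4, $t4, 4 → $t4=116+4=120
sub $t1, $t1, 1 → $t1=4-1=3
cmp $t1, 1  (cmp 3,1)
bgt body: taken
lw $t7, 0($t4) → $t7=M[120]=25
sub $t7, $t7, 3 → $t7=25-3=22
sub $t7, $t7, 17 → $t7=22-17=5
sub $t7, $t7, 6 → $t7=5-6=-1
add $t4, $t4, 4 → $t4=120+4=124
sub $t1, $t1, 1 → $t1=3-1=2
cmp $t1, 1  (cmp 2,1)
bgt body: taken
lw $t7, 0($t4) → $t7=M[124]=8
sub $t7, $t7, 3 → $t7=8-3=5
sub $t7, $t7, 17 → $t7=5-17=-12
sub $t7, $t7, 6 → $t7=(-12)-6=-18
add $t4, $t4, 4 → $t4=124+4=128
sub $t1, $t1, 1 → $t1=2-1=1
cmp $t1, 1  (cmp 1,1)
bgt body: not taken
halt.
Total executed instructions: 60.

60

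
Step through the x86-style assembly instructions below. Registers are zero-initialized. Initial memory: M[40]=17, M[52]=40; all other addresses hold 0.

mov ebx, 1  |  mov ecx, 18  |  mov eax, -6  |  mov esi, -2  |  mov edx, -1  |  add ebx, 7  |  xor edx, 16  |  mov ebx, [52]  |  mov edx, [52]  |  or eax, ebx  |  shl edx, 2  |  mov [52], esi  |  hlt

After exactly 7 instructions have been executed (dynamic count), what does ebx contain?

8

ebx=1
ecx=18
eax=-6
esi=-2
edx=-1
ebx=1+7=8
edx=(-1)^16=-17
After step 7: ebx = 8.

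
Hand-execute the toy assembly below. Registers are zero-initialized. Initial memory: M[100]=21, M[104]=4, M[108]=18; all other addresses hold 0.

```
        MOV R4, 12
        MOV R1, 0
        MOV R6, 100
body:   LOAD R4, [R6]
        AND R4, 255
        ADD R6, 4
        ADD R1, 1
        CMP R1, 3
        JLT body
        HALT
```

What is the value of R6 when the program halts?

MOV R4, 12 → R4=12
MOV R1, 0 → R1=0
MOV R6, 100 → R6=100
LOAD R4, [R6] → R4=M[100]=21
AND R4, 255 → R4=21&255=21
ADD R6, 4 → R6=100+4=104
ADD R1, 1 → R1=0+1=1
CMP R1, 3  (cmp 1,3)
JLT body: taken
LOAD R4, [R6] → R4=M[104]=4
AND R4, 255 → R4=4&255=4
ADD R6, 4 → R6=104+4=108
ADD R1, 1 → R1=1+1=2
CMP R1, 3  (cmp 2,3)
JLT body: taken
LOAD R4, [R6] → R4=M[108]=18
AND R4, 255 → R4=18&255=18
ADD R6, 4 → R6=108+4=112
ADD R1, 1 → R1=2+1=3
CMP R1, 3  (cmp 3,3)
JLT body: not taken
halt.

112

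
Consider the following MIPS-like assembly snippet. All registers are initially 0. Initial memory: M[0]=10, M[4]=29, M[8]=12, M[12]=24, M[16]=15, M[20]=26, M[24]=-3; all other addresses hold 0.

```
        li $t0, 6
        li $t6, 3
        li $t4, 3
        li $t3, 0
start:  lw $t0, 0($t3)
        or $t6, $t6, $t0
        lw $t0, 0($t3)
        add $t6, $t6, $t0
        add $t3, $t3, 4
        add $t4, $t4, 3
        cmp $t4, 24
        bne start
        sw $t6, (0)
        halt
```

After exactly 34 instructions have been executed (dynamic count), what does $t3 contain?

$t0=6
$t6=3
$t4=3
$t3=0
$t0=M[0]=10
$t6=3|10=11
$t0=M[0]=10
$t6=11+10=21
$t3=0+4=4
$t4=3+3=6
cmp $t4, 24  (cmp 6,24)
bne start: taken
$t0=M[4]=29
$t6=21|29=29
$t0=M[4]=29
$t6=29+29=58
$t3=4+4=8
$t4=6+3=9
cmp $t4, 24  (cmp 9,24)
bne start: taken
$t0=M[8]=12
$t6=58|12=62
$t0=M[8]=12
$t6=62+12=74
$t3=8+4=12
$t4=9+3=12
cmp $t4, 24  (cmp 12,24)
bne start: taken
$t0=M[12]=24
$t6=74|24=90
$t0=M[12]=24
$t6=90+24=114
$t3=12+4=16
$t4=12+3=15
After step 34: $t3 = 16.

16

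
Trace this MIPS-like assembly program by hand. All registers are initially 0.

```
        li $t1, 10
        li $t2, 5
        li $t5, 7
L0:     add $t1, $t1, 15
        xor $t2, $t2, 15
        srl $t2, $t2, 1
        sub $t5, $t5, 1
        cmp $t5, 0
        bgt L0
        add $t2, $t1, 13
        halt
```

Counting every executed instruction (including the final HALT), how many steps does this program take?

47

li $t1, 10 → $t1=10
li $t2, 5 → $t2=5
li $t5, 7 → $t5=7
add $t1, $t1, 15 → $t1=10+15=25
xor $t2, $t2, 15 → $t2=5^15=10
srl $t2, $t2, 1 → $t2=10>>1=5
sub $t5, $t5, 1 → $t5=7-1=6
cmp $t5, 0  (cmp 6,0)
bgt L0: taken
add $t1, $t1, 15 → $t1=25+15=40
xor $t2, $t2, 15 → $t2=5^15=10
srl $t2, $t2, 1 → $t2=10>>1=5
sub $t5, $t5, 1 → $t5=6-1=5
cmp $t5, 0  (cmp 5,0)
bgt L0: taken
add $t1, $t1, 15 → $t1=40+15=55
xor $t2, $t2, 15 → $t2=5^15=10
srl $t2, $t2, 1 → $t2=10>>1=5
sub $t5, $t5, 1 → $t5=5-1=4
cmp $t5, 0  (cmp 4,0)
bgt L0: taken
add $t1, $t1, 15 → $t1=55+15=70
xor $t2, $t2, 15 → $t2=5^15=10
srl $t2, $t2, 1 → $t2=10>>1=5
sub $t5, $t5, 1 → $t5=4-1=3
cmp $t5, 0  (cmp 3,0)
bgt L0: taken
add $t1, $t1, 15 → $t1=70+15=85
xor $t2, $t2, 15 → $t2=5^15=10
srl $t2, $t2, 1 → $t2=10>>1=5
sub $t5, $t5, 1 → $t5=3-1=2
cmp $t5, 0  (cmp 2,0)
bgt L0: taken
add $t1, $t1, 15 → $t1=85+15=100
xor $t2, $t2, 15 → $t2=5^15=10
srl $t2, $t2, 1 → $t2=10>>1=5
sub $t5, $t5, 1 → $t5=2-1=1
cmp $t5, 0  (cmp 1,0)
bgt L0: taken
add $t1, $t1, 15 → $t1=100+15=115
xor $t2, $t2, 15 → $t2=5^15=10
srl $t2, $t2, 1 → $t2=10>>1=5
sub $t5, $t5, 1 → $t5=1-1=0
cmp $t5, 0  (cmp 0,0)
bgt L0: not taken
add $t2, $t1, 13 → $t2=115+13=128
halt.
Total executed instructions: 47.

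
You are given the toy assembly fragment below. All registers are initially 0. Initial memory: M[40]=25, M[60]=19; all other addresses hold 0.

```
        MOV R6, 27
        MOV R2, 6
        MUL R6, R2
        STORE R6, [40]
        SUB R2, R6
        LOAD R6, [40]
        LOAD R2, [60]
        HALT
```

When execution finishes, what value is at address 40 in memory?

after MOV R6, 27: R6=27
after MOV R2, 6: R2=6
after MUL R6, R2: R6=27*6=162
STORE R6, [40] → M[40]=162
after SUB R2, R6: R2=6-162=-156
after LOAD R6, [40]: R6=M[40]=162
after LOAD R2, [60]: R2=M[60]=19
halt.

162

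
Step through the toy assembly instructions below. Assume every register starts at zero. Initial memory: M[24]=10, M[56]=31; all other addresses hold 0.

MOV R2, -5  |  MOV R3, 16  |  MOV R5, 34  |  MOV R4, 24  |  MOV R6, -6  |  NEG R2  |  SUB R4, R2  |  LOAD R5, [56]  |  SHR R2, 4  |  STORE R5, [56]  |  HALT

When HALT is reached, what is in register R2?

after MOV R2, -5: R2=-5
after MOV R3, 16: R3=16
after MOV R5, 34: R5=34
after MOV R4, 24: R4=24
after MOV R6, -6: R6=-6
after NEG R2: R2=-(-5)=5
after SUB R4, R2: R4=24-5=19
after LOAD R5, [56]: R5=M[56]=31
after SHR R2, 4: R2=5>>4=0
STORE R5, [56] → M[56]=31
halt.

0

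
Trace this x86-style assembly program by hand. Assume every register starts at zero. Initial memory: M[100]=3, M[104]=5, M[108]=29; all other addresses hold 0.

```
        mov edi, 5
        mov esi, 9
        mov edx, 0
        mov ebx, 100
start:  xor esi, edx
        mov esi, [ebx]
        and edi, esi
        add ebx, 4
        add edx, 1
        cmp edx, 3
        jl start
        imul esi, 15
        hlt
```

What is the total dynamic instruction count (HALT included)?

27

mov edi, 5 → edi=5
mov esi, 9 → esi=9
mov edx, 0 → edx=0
mov ebx, 100 → ebx=100
xor esi, edx → esi=9^0=9
mov esi, [ebx] → esi=M[100]=3
and edi, esi → edi=5&3=1
add ebx, 4 → ebx=100+4=104
add edx, 1 → edx=0+1=1
cmp edx, 3  (cmp 1,3)
jl start: taken
xor esi, edx → esi=3^1=2
mov esi, [ebx] → esi=M[104]=5
and edi, esi → edi=1&5=1
add ebx, 4 → ebx=104+4=108
add edx, 1 → edx=1+1=2
cmp edx, 3  (cmp 2,3)
jl start: taken
xor esi, edx → esi=5^2=7
mov esi, [ebx] → esi=M[108]=29
and edi, esi → edi=1&29=1
add ebx, 4 → ebx=108+4=112
add edx, 1 → edx=2+1=3
cmp edx, 3  (cmp 3,3)
jl start: not taken
imul esi, 15 → esi=29*15=435
halt.
Total executed instructions: 27.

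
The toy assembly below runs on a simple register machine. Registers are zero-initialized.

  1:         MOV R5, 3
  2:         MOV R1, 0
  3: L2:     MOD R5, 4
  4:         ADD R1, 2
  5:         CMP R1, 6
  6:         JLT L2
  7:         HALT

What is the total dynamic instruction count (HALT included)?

R5=3
R1=0
R5=3%4=3
R1=0+2=2
CMP R1, 6  (cmp 2,6)
JLT L2: taken
R5=3%4=3
R1=2+2=4
CMP R1, 6  (cmp 4,6)
JLT L2: taken
R5=3%4=3
R1=4+2=6
CMP R1, 6  (cmp 6,6)
JLT L2: not taken
halt.
Total executed instructions: 15.

15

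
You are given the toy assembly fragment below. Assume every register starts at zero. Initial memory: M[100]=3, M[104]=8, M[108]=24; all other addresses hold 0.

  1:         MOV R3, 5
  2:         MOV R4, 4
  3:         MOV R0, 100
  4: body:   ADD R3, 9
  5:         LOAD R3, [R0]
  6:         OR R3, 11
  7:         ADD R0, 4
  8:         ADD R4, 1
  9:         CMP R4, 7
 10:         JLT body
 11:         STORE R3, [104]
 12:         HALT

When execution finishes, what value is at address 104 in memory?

27

MOV R3, 5 → R3=5
MOV R4, 4 → R4=4
MOV R0, 100 → R0=100
ADD R3, 9 → R3=5+9=14
LOAD R3, [R0] → R3=M[100]=3
OR R3, 11 → R3=3|11=11
ADD R0, 4 → R0=100+4=104
ADD R4, 1 → R4=4+1=5
CMP R4, 7  (cmp 5,7)
JLT body: taken
ADD R3, 9 → R3=11+9=20
LOAD R3, [R0] → R3=M[104]=8
OR R3, 11 → R3=8|11=11
ADD R0, 4 → R0=104+4=108
ADD R4, 1 → R4=5+1=6
CMP R4, 7  (cmp 6,7)
JLT body: taken
ADD R3, 9 → R3=11+9=20
LOAD R3, [R0] → R3=M[108]=24
OR R3, 11 → R3=24|11=27
ADD R0, 4 → R0=108+4=112
ADD R4, 1 → R4=6+1=7
CMP R4, 7  (cmp 7,7)
JLT body: not taken
STORE R3, [104] → M[104]=27
halt.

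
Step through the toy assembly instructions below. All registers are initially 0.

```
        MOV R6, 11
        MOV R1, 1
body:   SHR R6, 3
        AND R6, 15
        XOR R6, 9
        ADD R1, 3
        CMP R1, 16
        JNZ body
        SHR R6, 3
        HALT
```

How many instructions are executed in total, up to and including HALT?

34

R6=11
R1=1
R6=11>>3=1
R6=1&15=1
R6=1^9=8
R1=1+3=4
CMP R1, 16  (cmp 4,16)
JNZ body: taken
R6=8>>3=1
R6=1&15=1
R6=1^9=8
R1=4+3=7
CMP R1, 16  (cmp 7,16)
JNZ body: taken
R6=8>>3=1
R6=1&15=1
R6=1^9=8
R1=7+3=10
CMP R1, 16  (cmp 10,16)
JNZ body: taken
R6=8>>3=1
R6=1&15=1
R6=1^9=8
R1=10+3=13
CMP R1, 16  (cmp 13,16)
JNZ body: taken
R6=8>>3=1
R6=1&15=1
R6=1^9=8
R1=13+3=16
CMP R1, 16  (cmp 16,16)
JNZ body: not taken
R6=8>>3=1
halt.
Total executed instructions: 34.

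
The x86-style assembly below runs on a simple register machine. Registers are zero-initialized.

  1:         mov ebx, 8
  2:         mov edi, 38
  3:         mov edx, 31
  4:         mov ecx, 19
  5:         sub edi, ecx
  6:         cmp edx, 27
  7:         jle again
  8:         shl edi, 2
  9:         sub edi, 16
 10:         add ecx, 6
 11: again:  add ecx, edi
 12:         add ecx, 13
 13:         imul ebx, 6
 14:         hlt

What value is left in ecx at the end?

ebx=8
edi=38
edx=31
ecx=19
edi=38-19=19
cmp edx, 27  (cmp 31,27)
jle again: not taken
edi=19<<2=76
edi=76-16=60
ecx=19+6=25
ecx=25+60=85
ecx=85+13=98
ebx=8*6=48
halt.

98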